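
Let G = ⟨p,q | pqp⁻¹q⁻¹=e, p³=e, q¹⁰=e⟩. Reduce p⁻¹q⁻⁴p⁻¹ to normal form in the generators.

Multiply left to right, reducing at each step:
  (p²) · q⁻⁴ = p²q⁶
  (p²q⁶) · p⁻¹ = pq⁶

Answer: pq⁶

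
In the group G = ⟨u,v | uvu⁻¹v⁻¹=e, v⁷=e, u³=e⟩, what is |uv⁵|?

Compute successive powers until reaching e:
  (uv⁵)¹ = uv⁵, (uv⁵)² = u²v³, (uv⁵)³ = v, (uv⁵)⁴ = uv⁶, (uv⁵)⁵ = u²v⁴, (uv⁵)⁶ = v², (uv⁵)⁷ = u, (uv⁵)⁸ = u²v⁵, (uv⁵)⁹ = v³, (uv⁵)¹⁰ = uv, (uv⁵)¹¹ = u²v⁶, (uv⁵)¹² = v⁴, (uv⁵)¹³ = uv², (uv⁵)¹⁴ = u², (uv⁵)¹⁵ = v⁵, (uv⁵)¹⁶ = uv³, (uv⁵)¹⁷ = u²v, (uv⁵)¹⁸ = v⁶, (uv⁵)¹⁹ = uv⁴, (uv⁵)²⁰ = u²v², (uv⁵)²¹ = e.
The smallest positive k with (uv⁵)ᵏ = e is 21.

Answer: 21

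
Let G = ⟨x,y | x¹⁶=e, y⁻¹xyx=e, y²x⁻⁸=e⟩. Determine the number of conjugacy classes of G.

The conjugacy classes (representative and size) are:
  [e] (size 1), [x] (size 2), [x¹⁴] (size 2), [x³] (size 2), [x¹²] (size 2), [x⁵] (size 2), [x¹⁰] (size 2), [x⁷] (size 2), [x⁸] (size 1), [x⁶y] (size 8), [x³y⁻¹] (size 8).
Class equation: 1 + 2 + 2 + 2 + 2 + 2 + 2 + 2 + 1 + 8 + 8 = 32 = |G|. So G has 11 conjugacy classes.

Answer: 11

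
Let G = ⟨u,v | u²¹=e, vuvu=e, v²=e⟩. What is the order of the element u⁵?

Compute successive powers until reaching e:
  (u⁵)¹ = u⁵, (u⁵)² = u¹⁰, (u⁵)³ = u¹⁵, (u⁵)⁴ = u²⁰, (u⁵)⁵ = u⁴, (u⁵)⁶ = u⁹, (u⁵)⁷ = u¹⁴, (u⁵)⁸ = u¹⁹, (u⁵)⁹ = u³, (u⁵)¹⁰ = u⁸, (u⁵)¹¹ = u¹³, (u⁵)¹² = u¹⁸, (u⁵)¹³ = u², (u⁵)¹⁴ = u⁷, (u⁵)¹⁵ = u¹², (u⁵)¹⁶ = u¹⁷, (u⁵)¹⁷ = u, (u⁵)¹⁸ = u⁶, (u⁵)¹⁹ = u¹¹, (u⁵)²⁰ = u¹⁶, (u⁵)²¹ = e.
The smallest positive k with (u⁵)ᵏ = e is 21.

Answer: 21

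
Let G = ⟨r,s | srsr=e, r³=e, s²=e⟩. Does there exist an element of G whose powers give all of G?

Every cyclic group is abelian. But r·s = rs while s·r = r²s, so r·s ≠ s·r and G is not abelian. Hence G is not cyclic.

Answer: No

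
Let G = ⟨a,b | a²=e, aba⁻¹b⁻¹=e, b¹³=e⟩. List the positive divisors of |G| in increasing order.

|G| = 26 = 2 · 13. By Lagrange's theorem the order of any subgroup divides 26; the divisors of 26 are 1, 2, 13, 26.

Answer: 1, 2, 13, 26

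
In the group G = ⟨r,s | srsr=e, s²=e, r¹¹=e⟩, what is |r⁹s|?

Compute successive powers until reaching e:
  (r⁹s)¹ = r⁹s, (r⁹s)² = e.
The smallest positive k with (r⁹s)ᵏ = e is 2.

Answer: 2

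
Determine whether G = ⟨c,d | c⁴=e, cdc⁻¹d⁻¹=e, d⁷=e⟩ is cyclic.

|G| = 28. The element cd has order 28 (its powers give 28 distinct elements), so ⟨cd⟩ = G and G is cyclic.

Answer: Yes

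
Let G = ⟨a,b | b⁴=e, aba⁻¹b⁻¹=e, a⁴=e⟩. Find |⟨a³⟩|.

|⟨a³⟩| equals the order of a³. Compute successive powers until reaching e:
  (a³)¹ = a³, (a³)² = a², (a³)³ = a, (a³)⁴ = e.
The smallest positive k with (a³)ᵏ = e is 4, so |⟨a³⟩| = 4.

Answer: 4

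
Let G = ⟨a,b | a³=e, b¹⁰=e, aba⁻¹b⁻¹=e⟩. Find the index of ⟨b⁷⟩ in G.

First find ord(b⁷) by computing successive powers:
  (b⁷)¹ = b⁷, (b⁷)² = b⁴, (b⁷)³ = b, (b⁷)⁴ = b⁸, (b⁷)⁵ = b⁵, (b⁷)⁶ = b², (b⁷)⁷ = b⁹, (b⁷)⁸ = b⁶, (b⁷)⁹ = b³, (b⁷)¹⁰ = e.
So |⟨b⁷⟩| = ord(b⁷) = 10. With |G| = 30, by Lagrange [G : ⟨b⁷⟩] = 30/10 = 3.

Answer: 3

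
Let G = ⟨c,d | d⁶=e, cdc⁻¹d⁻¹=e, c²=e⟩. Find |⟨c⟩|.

|⟨c⟩| equals the order of c. Compute successive powers until reaching e:
  c¹ = c, c² = e.
The smallest positive k with cᵏ = e is 2, so |⟨c⟩| = 2.

Answer: 2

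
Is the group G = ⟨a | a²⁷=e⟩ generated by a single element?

|G| = 27. The element a has order 27 (its powers give 27 distinct elements), so ⟨a⟩ = G and G is cyclic.

Answer: Yes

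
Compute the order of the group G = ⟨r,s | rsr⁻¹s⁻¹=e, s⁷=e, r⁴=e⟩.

Enumerate words in the generators, reducing via the relations: the distinct elements are
  {e, r, s, rs, r², r³, s², s³, s⁴, s⁵, s⁶, rs², rs³, rs⁴, rs⁵, rs⁶, r²s, r³s, r²s², r²s³, r²s⁴, r²s⁵, r²s⁶, r³s², r³s³, r³s⁴, r³s⁵, r³s⁶}.
No further products give new elements, so |G| = 28.

Answer: 28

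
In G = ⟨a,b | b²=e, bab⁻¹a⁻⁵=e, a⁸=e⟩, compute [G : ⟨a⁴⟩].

First find ord(a⁴) by computing successive powers:
  (a⁴)¹ = a⁴, (a⁴)² = e.
So |⟨a⁴⟩| = ord(a⁴) = 2. With |G| = 16, by Lagrange [G : ⟨a⁴⟩] = 16/2 = 8.

Answer: 8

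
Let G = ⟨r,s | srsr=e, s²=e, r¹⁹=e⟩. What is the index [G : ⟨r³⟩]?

First find ord(r³) by computing successive powers:
  (r³)¹ = r³, (r³)² = r⁶, (r³)³ = r⁹, (r³)⁴ = r¹², (r³)⁵ = r¹⁵, (r³)⁶ = r¹⁸, (r³)⁷ = r², (r³)⁸ = r⁵, (r³)⁹ = r⁸, (r³)¹⁰ = r¹¹, (r³)¹¹ = r¹⁴, (r³)¹² = r¹⁷, (r³)¹³ = r, (r³)¹⁴ = r⁴, (r³)¹⁵ = r⁷, (r³)¹⁶ = r¹⁰, (r³)¹⁷ = r¹³, (r³)¹⁸ = r¹⁶, (r³)¹⁹ = e.
So |⟨r³⟩| = ord(r³) = 19. With |G| = 38, by Lagrange [G : ⟨r³⟩] = 38/19 = 2.

Answer: 2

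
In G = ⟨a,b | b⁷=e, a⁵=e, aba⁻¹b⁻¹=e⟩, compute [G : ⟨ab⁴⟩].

First find ord(ab⁴) by computing successive powers:
  (ab⁴)¹ = ab⁴, (ab⁴)² = a²b, (ab⁴)³ = a³b⁵, (ab⁴)⁴ = a⁴b², (ab⁴)⁵ = b⁶, (ab⁴)⁶ = ab³, (ab⁴)⁷ = a², (ab⁴)⁸ = a³b⁴, (ab⁴)⁹ = a⁴b, (ab⁴)¹⁰ = b⁵, (ab⁴)¹¹ = ab², (ab⁴)¹² = a²b⁶, (ab⁴)¹³ = a³b³, (ab⁴)¹⁴ = a⁴, (ab⁴)¹⁵ = b⁴, (ab⁴)¹⁶ = ab, (ab⁴)¹⁷ = a²b⁵, (ab⁴)¹⁸ = a³b², (ab⁴)¹⁹ = a⁴b⁶, (ab⁴)²⁰ = b³, (ab⁴)²¹ = a, (ab⁴)²² = a²b⁴, (ab⁴)²³ = a³b, (ab⁴)²⁴ = a⁴b⁵, (ab⁴)²⁵ = b², (ab⁴)²⁶ = ab⁶, (ab⁴)²⁷ = a²b³, (ab⁴)²⁸ = a³, (ab⁴)²⁹ = a⁴b⁴, (ab⁴)³⁰ = b, (ab⁴)³¹ = ab⁵, (ab⁴)³² = a²b², (ab⁴)³³ = a³b⁶, (ab⁴)³⁴ = a⁴b³, (ab⁴)³⁵ = e.
So |⟨ab⁴⟩| = ord(ab⁴) = 35. With |G| = 35, by Lagrange [G : ⟨ab⁴⟩] = 35/35 = 1.

Answer: 1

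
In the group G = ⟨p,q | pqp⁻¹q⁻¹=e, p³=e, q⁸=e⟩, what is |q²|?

Compute successive powers until reaching e:
  (q²)¹ = q², (q²)² = q⁴, (q²)³ = q⁶, (q²)⁴ = e.
The smallest positive k with (q²)ᵏ = e is 4.

Answer: 4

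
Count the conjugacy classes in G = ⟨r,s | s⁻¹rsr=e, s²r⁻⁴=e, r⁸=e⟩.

The conjugacy classes (representative and size) are:
  [e] (size 1), [r⁷] (size 2), [r⁶] (size 2), [r³] (size 2), [r⁴] (size 1), [r²s⁻¹] (size 4), [r³s⁻¹] (size 4).
Class equation: 1 + 2 + 2 + 2 + 1 + 4 + 4 = 16 = |G|. So G has 7 conjugacy classes.

Answer: 7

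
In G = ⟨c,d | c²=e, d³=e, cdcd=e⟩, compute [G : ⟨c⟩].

First find ord(c) by computing successive powers:
  c¹ = c, c² = e.
So |⟨c⟩| = ord(c) = 2. With |G| = 6, by Lagrange [G : ⟨c⟩] = 6/2 = 3.

Answer: 3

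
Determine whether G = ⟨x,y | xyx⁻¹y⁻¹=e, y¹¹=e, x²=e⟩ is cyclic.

|G| = 22. The element xy has order 22 (its powers give 22 distinct elements), so ⟨xy⟩ = G and G is cyclic.

Answer: Yes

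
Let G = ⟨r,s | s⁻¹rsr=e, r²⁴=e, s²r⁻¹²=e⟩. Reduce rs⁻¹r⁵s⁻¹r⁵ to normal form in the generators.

Multiply left to right, reducing at each step:
  r · s⁻¹ = rs⁻¹
  (rs⁻¹) · r⁵ = r⁸s
  (r⁸s) · s⁻¹ = r⁸
  (r⁸) · r⁵ = r¹³

Answer: r¹³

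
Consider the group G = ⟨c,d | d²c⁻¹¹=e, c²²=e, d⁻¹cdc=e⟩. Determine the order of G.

Enumerate words in the generators, reducing via the relations: the distinct elements are
  {c, d, e, cd, c², c³, c⁴, c⁵, c⁶, c⁷, c⁸, c⁹, c²d, c²¹, c²⁰, c³d, c¹², c¹³, c¹¹, c¹⁰, c¹⁴, c¹⁵, c¹⁶, c¹⁷, c¹⁸, c¹⁹, c⁴d, c⁵d, c⁶d, c⁷d, c⁸d, c⁹d, d⁻¹, cd⁻¹, c¹⁰d, c²d⁻¹, c³d⁻¹, c⁴d⁻¹, c⁵d⁻¹, c⁶d⁻¹, c⁷d⁻¹, c⁸d⁻¹, c⁹d⁻¹, c¹⁰d⁻¹}.
No further products give new elements, so |G| = 44.

Answer: 44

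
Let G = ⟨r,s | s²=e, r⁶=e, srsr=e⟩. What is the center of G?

An element z ∈ Z(G) iff z commutes with every generator.
For example r³ is central: (r³)·r = r⁴ = r·(r³); (r³)·s = r³s = s·(r³).
Whereas r ∉ Z(G) since r·s = rs ≠ r⁵s = s·r.
Checking each of the 12 elements this way gives Z(G) = {e, r³}, of order 2.

Answer: {e, r³}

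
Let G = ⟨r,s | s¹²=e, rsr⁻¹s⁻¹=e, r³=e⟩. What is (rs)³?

Compute successive powers of (rs), reducing at each step:
  (rs)²: (rs) · r = r²s;   (r²s) · s = r²s²
  (rs)³: (r²s²) · r = s²;   (s²) · s = s³

Answer: s³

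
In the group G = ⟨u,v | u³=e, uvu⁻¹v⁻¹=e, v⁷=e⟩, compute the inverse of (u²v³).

The order of (u²v³) is 21 (smallest k with (u²v³)ᵏ = e), so (u²v³)⁻¹ = (u²v³)²⁰ = uv⁴.
Check: (u²v³) · (uv⁴) → (u²v³) · u = v³;   (v³) · v⁴ = e, giving e as required.

Answer: uv⁴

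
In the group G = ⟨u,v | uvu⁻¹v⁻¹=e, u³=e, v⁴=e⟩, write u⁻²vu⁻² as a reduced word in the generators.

Multiply left to right, reducing at each step:
  u · v = uv
  (uv) · u⁻² = u²v

Answer: u²v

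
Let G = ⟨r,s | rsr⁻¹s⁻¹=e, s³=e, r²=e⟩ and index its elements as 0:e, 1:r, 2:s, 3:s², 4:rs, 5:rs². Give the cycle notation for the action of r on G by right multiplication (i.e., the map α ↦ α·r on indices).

(0 1)(2 4)(3 5)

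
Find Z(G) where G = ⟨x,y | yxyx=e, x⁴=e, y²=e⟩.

An element z ∈ Z(G) iff z commutes with every generator.
For example x² is central: (x²)·x = x³ = x·(x²); (x²)·y = x²y = y·(x²).
Whereas x ∉ Z(G) since x·y = xy ≠ x³y = y·x.
Checking each of the 8 elements this way gives Z(G) = {e, x²}, of order 2.

Answer: {e, x²}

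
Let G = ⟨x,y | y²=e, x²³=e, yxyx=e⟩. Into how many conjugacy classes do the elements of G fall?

The conjugacy classes (representative and size) are:
  [e] (size 1), [x] (size 2), [x²¹] (size 2), [x²⁰] (size 2), [x⁴] (size 2), [x¹⁸] (size 2), [x⁶] (size 2), [x¹⁶] (size 2), [x⁸] (size 2), [x⁹] (size 2), [x¹⁰] (size 2), [x¹²] (size 2), [x¹⁸y] (size 23).
Class equation: 1 + 2 + 2 + 2 + 2 + 2 + 2 + 2 + 2 + 2 + 2 + 2 + 23 = 46 = |G|. So G has 13 conjugacy classes.

Answer: 13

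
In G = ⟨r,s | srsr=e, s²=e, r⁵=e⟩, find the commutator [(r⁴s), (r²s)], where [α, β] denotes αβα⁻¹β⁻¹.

[(r⁴s), (r²s)] = (r⁴s)·(r²s)·(r⁴s)⁻¹·(r²s)⁻¹.
  (r⁴s) · (r²s) = r²
  (r²) · (r⁴s) = rs
  (rs) · (r²s) = r⁴

Answer: r⁴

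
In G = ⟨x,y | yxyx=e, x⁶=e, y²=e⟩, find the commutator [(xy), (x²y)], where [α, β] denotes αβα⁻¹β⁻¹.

[(xy), (x²y)] = (xy)·(x²y)·(xy)⁻¹·(x²y)⁻¹.
  (xy) · (x²y) = x⁵
  (x⁵) · (xy) = y
  y · (x²y) = x⁴

Answer: x⁴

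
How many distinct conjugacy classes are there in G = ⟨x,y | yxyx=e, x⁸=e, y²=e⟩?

The conjugacy classes (representative and size) are:
  [e] (size 1), [x] (size 2), [x⁶] (size 2), [x³] (size 2), [x⁴] (size 1), [y] (size 4), [x⁵y] (size 4).
Class equation: 1 + 2 + 2 + 2 + 1 + 4 + 4 = 16 = |G|. So G has 7 conjugacy classes.

Answer: 7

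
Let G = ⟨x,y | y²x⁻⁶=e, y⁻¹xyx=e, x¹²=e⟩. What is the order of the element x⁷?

Compute successive powers until reaching e:
  (x⁷)¹ = x⁷, (x⁷)² = x², (x⁷)³ = x⁹, (x⁷)⁴ = x⁴, (x⁷)⁵ = x¹¹, (x⁷)⁶ = x⁶, (x⁷)⁷ = x, (x⁷)⁸ = x⁸, (x⁷)⁹ = x³, (x⁷)¹⁰ = x¹⁰, (x⁷)¹¹ = x⁵, (x⁷)¹² = e.
The smallest positive k with (x⁷)ᵏ = e is 12.

Answer: 12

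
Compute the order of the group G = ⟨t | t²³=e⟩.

G is generated by a single element, so G is cyclic. The relator gives t²³ = e and no smaller power is forced to be e, so the 23 powers {e, t, t², t³, t⁴, t⁵, t⁶, t⁷, t⁸, t⁹, t²², t²¹, t²⁰, t¹², t¹³, t¹¹, t¹⁰, t¹⁴, t¹⁵, t¹⁶, t¹⁷, t¹⁸, t¹⁹} are distinct. Hence |G| = 23.

Answer: 23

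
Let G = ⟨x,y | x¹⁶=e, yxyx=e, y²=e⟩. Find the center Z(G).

An element z ∈ Z(G) iff z commutes with every generator.
For example x⁸ is central: (x⁸)·x = x⁹ = x·(x⁸); (x⁸)·y = x⁸y = y·(x⁸).
Whereas x ∉ Z(G) since x·y = xy ≠ x¹⁵y = y·x.
Checking each of the 32 elements this way gives Z(G) = {e, x⁸}, of order 2.

Answer: {e, x⁸}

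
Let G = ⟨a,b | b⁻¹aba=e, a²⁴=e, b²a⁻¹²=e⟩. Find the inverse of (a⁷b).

The order of (a⁷b) is 4 (smallest k with (a⁷b)ᵏ = e), so (a⁷b)⁻¹ = (a⁷b)³ = a⁷b⁻¹.
Check: (a⁷b) · (a⁷b⁻¹) → (a⁷b) · a⁷ = b;   b · b⁻¹ = e, giving e as required.

Answer: a⁷b⁻¹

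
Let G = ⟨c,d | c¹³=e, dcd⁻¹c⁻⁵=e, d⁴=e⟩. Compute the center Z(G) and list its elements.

An element z ∈ Z(G) iff z commutes with every generator.
For example e is central: e·c = c = c·e; e·d = d = d·e.
Whereas c ∉ Z(G) since c·d = cd ≠ c⁵d = d·c.
Checking each of the 52 elements this way gives Z(G) = {e}, of order 1.

Answer: {e}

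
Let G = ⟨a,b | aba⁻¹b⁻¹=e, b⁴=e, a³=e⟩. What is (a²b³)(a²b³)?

Compute (a²b³) · (a²b³) by multiplying left to right and reducing via the relations at each step:
  (a²b³) · a² = ab³
  (ab³) · b³ = ab²

Answer: ab²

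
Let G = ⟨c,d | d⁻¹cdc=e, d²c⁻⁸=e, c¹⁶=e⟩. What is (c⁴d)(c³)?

Compute (c⁴d) · (c³) by multiplying left to right and reducing via the relations at each step:
  (c⁴d) · c³ = cd

Answer: cd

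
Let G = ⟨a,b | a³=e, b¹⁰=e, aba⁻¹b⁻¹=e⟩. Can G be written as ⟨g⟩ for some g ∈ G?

|G| = 30. The element ab has order 30 (its powers give 30 distinct elements), so ⟨ab⟩ = G and G is cyclic.

Answer: Yes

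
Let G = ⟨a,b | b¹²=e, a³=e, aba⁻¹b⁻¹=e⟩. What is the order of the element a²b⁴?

Compute successive powers until reaching e:
  (a²b⁴)¹ = a²b⁴, (a²b⁴)² = ab⁸, (a²b⁴)³ = e.
The smallest positive k with (a²b⁴)ᵏ = e is 3.

Answer: 3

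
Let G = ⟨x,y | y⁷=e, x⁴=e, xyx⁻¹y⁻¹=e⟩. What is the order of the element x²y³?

Compute successive powers until reaching e:
  (x²y³)¹ = x²y³, (x²y³)² = y⁶, (x²y³)³ = x²y², (x²y³)⁴ = y⁵, (x²y³)⁵ = x²y, (x²y³)⁶ = y⁴, (x²y³)⁷ = x², (x²y³)⁸ = y³, (x²y³)⁹ = x²y⁶, (x²y³)¹⁰ = y², (x²y³)¹¹ = x²y⁵, (x²y³)¹² = y, (x²y³)¹³ = x²y⁴, (x²y³)¹⁴ = e.
The smallest positive k with (x²y³)ᵏ = e is 14.

Answer: 14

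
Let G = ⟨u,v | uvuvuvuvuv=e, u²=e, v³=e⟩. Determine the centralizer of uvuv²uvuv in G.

⟨uvuv²uvuv⟩ ⊆ C_G(uvuv²uvuv) since powers of uvuv²uvuv commute with uvuv²uvuv; so |C_G(uvuv²uvuv)| ≥ |⟨uvuv²uvuv⟩| = 2.
By orbit–stabilizer, |C_G(uvuv²uvuv)| = |G| / |conj. class of uvuv²uvuv| = 60 / 15 = 4.
The 4 elements commuting with uvuv²uvuv are {e, vuv², uvuv²uvuv, uv²uvuv²uvu}.

Answer: {e, vuv², uvuv²uvuv, uv²uvuv²uvu}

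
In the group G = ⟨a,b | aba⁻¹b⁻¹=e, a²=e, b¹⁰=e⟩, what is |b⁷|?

Compute successive powers until reaching e:
  (b⁷)¹ = b⁷, (b⁷)² = b⁴, (b⁷)³ = b, (b⁷)⁴ = b⁸, (b⁷)⁵ = b⁵, (b⁷)⁶ = b², (b⁷)⁷ = b⁹, (b⁷)⁸ = b⁶, (b⁷)⁹ = b³, (b⁷)¹⁰ = e.
The smallest positive k with (b⁷)ᵏ = e is 10.

Answer: 10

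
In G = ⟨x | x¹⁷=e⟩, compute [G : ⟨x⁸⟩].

First find ord(x⁸) by computing successive powers:
  (x⁸)¹ = x⁸, (x⁸)² = x¹⁶, (x⁸)³ = x⁷, (x⁸)⁴ = x¹⁵, (x⁸)⁵ = x⁶, (x⁸)⁶ = x¹⁴, (x⁸)⁷ = x⁵, (x⁸)⁸ = x¹³, (x⁸)⁹ = x⁴, (x⁸)¹⁰ = x¹², (x⁸)¹¹ = x³, (x⁸)¹² = x¹¹, (x⁸)¹³ = x², (x⁸)¹⁴ = x¹⁰, (x⁸)¹⁵ = x, (x⁸)¹⁶ = x⁹, (x⁸)¹⁷ = e.
So |⟨x⁸⟩| = ord(x⁸) = 17. With |G| = 17, by Lagrange [G : ⟨x⁸⟩] = 17/17 = 1.

Answer: 1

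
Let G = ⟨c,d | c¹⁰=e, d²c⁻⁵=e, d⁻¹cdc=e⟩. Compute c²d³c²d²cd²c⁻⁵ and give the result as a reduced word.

Multiply left to right, reducing at each step:
  (c²) · d³ = c²d⁻¹
  (c²d⁻¹) · c² = d⁻¹
  (d⁻¹) · d² = d
  d · c = c⁴d⁻¹
  (c⁴d⁻¹) · d² = c⁴d
  (c⁴d) · c⁻⁵ = c⁴d⁻¹

Answer: c⁴d⁻¹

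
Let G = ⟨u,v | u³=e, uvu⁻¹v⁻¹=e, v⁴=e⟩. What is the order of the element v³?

Compute successive powers until reaching e:
  (v³)¹ = v³, (v³)² = v², (v³)³ = v, (v³)⁴ = e.
The smallest positive k with (v³)ᵏ = e is 4.

Answer: 4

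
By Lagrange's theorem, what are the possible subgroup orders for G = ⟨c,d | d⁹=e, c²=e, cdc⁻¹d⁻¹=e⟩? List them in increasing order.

|G| = 18 = 2 · 3². By Lagrange's theorem the order of any subgroup divides 18; the divisors of 18 are 1, 2, 3, 6, 9, 18.

Answer: 1, 2, 3, 6, 9, 18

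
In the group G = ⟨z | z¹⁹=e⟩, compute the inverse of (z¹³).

The order of (z¹³) is 19 (smallest k with (z¹³)ᵏ = e), so (z¹³)⁻¹ = (z¹³)¹⁸ = z⁶.
Check: (z¹³) · (z⁶) → (z¹³) · z⁶ = e, giving e as required.

Answer: z⁶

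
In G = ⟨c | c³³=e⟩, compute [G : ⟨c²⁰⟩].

First find ord(c²⁰) by computing successive powers:
  (c²⁰)¹ = c²⁰, (c²⁰)² = c⁷, (c²⁰)³ = c²⁷, (c²⁰)⁴ = c¹⁴, (c²⁰)⁵ = c, (c²⁰)⁶ = c²¹, (c²⁰)⁷ = c⁸, (c²⁰)⁸ = c²⁸, (c²⁰)⁹ = c¹⁵, (c²⁰)¹⁰ = c², (c²⁰)¹¹ = c²², (c²⁰)¹² = c⁹, (c²⁰)¹³ = c²⁹, (c²⁰)¹⁴ = c¹⁶, (c²⁰)¹⁵ = c³, (c²⁰)¹⁶ = c²³, (c²⁰)¹⁷ = c¹⁰, (c²⁰)¹⁸ = c³⁰, (c²⁰)¹⁹ = c¹⁷, (c²⁰)²⁰ = c⁴, (c²⁰)²¹ = c²⁴, (c²⁰)²² = c¹¹, (c²⁰)²³ = c³¹, (c²⁰)²⁴ = c¹⁸, (c²⁰)²⁵ = c⁵, (c²⁰)²⁶ = c²⁵, (c²⁰)²⁷ = c¹², (c²⁰)²⁸ = c³², (c²⁰)²⁹ = c¹⁹, (c²⁰)³⁰ = c⁶, (c²⁰)³¹ = c²⁶, (c²⁰)³² = c¹³, (c²⁰)³³ = e.
So |⟨c²⁰⟩| = ord(c²⁰) = 33. With |G| = 33, by Lagrange [G : ⟨c²⁰⟩] = 33/33 = 1.

Answer: 1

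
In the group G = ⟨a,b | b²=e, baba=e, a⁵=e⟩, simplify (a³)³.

Compute successive powers of (a³), reducing at each step:
  (a³)²: (a³) · a³ = a
  (a³)³: a · a³ = a⁴

Answer: a⁴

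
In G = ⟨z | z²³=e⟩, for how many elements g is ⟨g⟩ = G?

G is cyclic of order 23. An element generates G iff its order is 23, and a cyclic group of order 23 has exactly φ(23) = 22 such elements.

Answer: 22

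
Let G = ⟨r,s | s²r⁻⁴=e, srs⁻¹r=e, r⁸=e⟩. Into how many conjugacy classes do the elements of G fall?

The conjugacy classes (representative and size) are:
  [e] (size 1), [r⁷] (size 2), [r²] (size 2), [r⁵] (size 2), [r⁴] (size 1), [r²s⁻¹] (size 4), [r³s] (size 4).
Class equation: 1 + 2 + 2 + 2 + 1 + 4 + 4 = 16 = |G|. So G has 7 conjugacy classes.

Answer: 7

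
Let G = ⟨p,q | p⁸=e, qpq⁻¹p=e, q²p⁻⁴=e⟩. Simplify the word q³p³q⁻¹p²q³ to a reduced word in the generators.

Multiply left to right, reducing at each step:
  (q⁻¹) · p³ = pq
  (pq) · q⁻¹ = p
  p · p² = p³
  (p³) · q³ = p³q⁻¹

Answer: p³q⁻¹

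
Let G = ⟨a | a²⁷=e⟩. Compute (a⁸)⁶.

Compute successive powers of (a⁸), reducing at each step:
  (a⁸)²: (a⁸) · a⁸ = a¹⁶
  (a⁸)³: (a¹⁶) · a⁸ = a²⁴
  (a⁸)⁴: (a²⁴) · a⁸ = a⁵
  (a⁸)⁵: (a⁵) · a⁸ = a¹³
  (a⁸)⁶: (a¹³) · a⁸ = a²¹

Answer: a²¹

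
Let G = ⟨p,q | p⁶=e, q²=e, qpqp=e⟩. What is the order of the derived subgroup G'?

G' = [G, G] is generated by all commutators. The generator-pair commutators are: [p, q] = p².
The subgroup they normally generate is {e, p², p⁴}, of order 3.
Check: |G/G'| = 12/3 = 4 is the order of the abelianisation.

Answer: 3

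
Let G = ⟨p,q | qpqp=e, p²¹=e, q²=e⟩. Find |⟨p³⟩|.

|⟨p³⟩| equals the order of p³. Compute successive powers until reaching e:
  (p³)¹ = p³, (p³)² = p⁶, (p³)³ = p⁹, (p³)⁴ = p¹², (p³)⁵ = p¹⁵, (p³)⁶ = p¹⁸, (p³)⁷ = e.
The smallest positive k with (p³)ᵏ = e is 7, so |⟨p³⟩| = 7.

Answer: 7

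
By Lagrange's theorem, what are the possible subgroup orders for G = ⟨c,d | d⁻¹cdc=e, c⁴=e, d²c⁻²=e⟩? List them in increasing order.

|G| = 8 = 2³. By Lagrange's theorem the order of any subgroup divides 8; the divisors of 8 are 1, 2, 4, 8.

Answer: 1, 2, 4, 8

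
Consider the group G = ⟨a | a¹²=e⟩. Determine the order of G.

G is generated by a single element, so G is cyclic. The relator gives a¹² = e and no smaller power is forced to be e, so the 12 powers {a, e, a², a³, a⁴, a⁵, a⁶, a⁷, a⁸, a⁹, a¹¹, a¹⁰} are distinct. Hence |G| = 12.

Answer: 12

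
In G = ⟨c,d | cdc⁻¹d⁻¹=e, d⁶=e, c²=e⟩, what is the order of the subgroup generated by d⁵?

|⟨d⁵⟩| equals the order of d⁵. Compute successive powers until reaching e:
  (d⁵)¹ = d⁵, (d⁵)² = d⁴, (d⁵)³ = d³, (d⁵)⁴ = d², (d⁵)⁵ = d, (d⁵)⁶ = e.
The smallest positive k with (d⁵)ᵏ = e is 6, so |⟨d⁵⟩| = 6.

Answer: 6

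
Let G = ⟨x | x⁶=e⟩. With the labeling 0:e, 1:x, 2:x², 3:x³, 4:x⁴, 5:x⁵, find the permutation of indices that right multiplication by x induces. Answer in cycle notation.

(0 1 2 3 4 5)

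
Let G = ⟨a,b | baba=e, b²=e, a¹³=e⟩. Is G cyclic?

Every cyclic group is abelian. But a·b = ab while b·a = a¹²b, so a·b ≠ b·a and G is not abelian. Hence G is not cyclic.

Answer: No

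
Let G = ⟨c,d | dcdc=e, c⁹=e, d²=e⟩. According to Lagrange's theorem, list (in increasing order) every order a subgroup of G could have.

|G| = 18 = 2 · 3². By Lagrange's theorem the order of any subgroup divides 18; the divisors of 18 are 1, 2, 3, 6, 9, 18.

Answer: 1, 2, 3, 6, 9, 18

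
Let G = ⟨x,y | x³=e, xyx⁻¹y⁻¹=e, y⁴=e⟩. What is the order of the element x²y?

Compute successive powers until reaching e:
  (x²y)¹ = x²y, (x²y)² = xy², (x²y)³ = y³, (x²y)⁴ = x², (x²y)⁵ = xy, (x²y)⁶ = y², (x²y)⁷ = x²y³, (x²y)⁸ = x, (x²y)⁹ = y, (x²y)¹⁰ = x²y², (x²y)¹¹ = xy³, (x²y)¹² = e.
The smallest positive k with (x²y)ᵏ = e is 12.

Answer: 12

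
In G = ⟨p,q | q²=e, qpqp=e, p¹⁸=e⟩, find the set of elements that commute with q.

⟨q⟩ ⊆ C_G(q) since powers of q commute with q; so |C_G(q)| ≥ |⟨q⟩| = 2.
By orbit–stabilizer, |C_G(q)| = |G| / |conj. class of q| = 36 / 9 = 4.
The 4 elements commuting with q are {e, p⁹, q, p⁹q}.

Answer: {e, p⁹, q, p⁹q}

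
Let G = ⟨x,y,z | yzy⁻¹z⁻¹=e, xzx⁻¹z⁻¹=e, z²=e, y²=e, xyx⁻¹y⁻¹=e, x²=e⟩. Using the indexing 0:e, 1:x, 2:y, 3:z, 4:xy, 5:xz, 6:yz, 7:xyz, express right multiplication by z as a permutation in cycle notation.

(0 3)(1 5)(2 6)(4 7)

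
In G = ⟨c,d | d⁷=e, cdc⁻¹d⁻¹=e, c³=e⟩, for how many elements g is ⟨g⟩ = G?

G is cyclic of order 21. An element generates G iff its order is 21, and a cyclic group of order 21 has exactly φ(21) = 12 such elements.

Answer: 12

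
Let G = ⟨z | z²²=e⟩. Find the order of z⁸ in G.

Compute successive powers until reaching e:
  (z⁸)¹ = z⁸, (z⁸)² = z¹⁶, (z⁸)³ = z², (z⁸)⁴ = z¹⁰, (z⁸)⁵ = z¹⁸, (z⁸)⁶ = z⁴, (z⁸)⁷ = z¹², (z⁸)⁸ = z²⁰, (z⁸)⁹ = z⁶, (z⁸)¹⁰ = z¹⁴, (z⁸)¹¹ = e.
The smallest positive k with (z⁸)ᵏ = e is 11.

Answer: 11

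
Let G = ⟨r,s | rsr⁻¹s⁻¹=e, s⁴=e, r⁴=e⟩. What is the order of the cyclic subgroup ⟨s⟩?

|⟨s⟩| equals the order of s. Compute successive powers until reaching e:
  s¹ = s, s² = s², s³ = s³, s⁴ = e.
The smallest positive k with sᵏ = e is 4, so |⟨s⟩| = 4.

Answer: 4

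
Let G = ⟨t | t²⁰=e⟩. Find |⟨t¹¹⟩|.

|⟨t¹¹⟩| equals the order of t¹¹. Compute successive powers until reaching e:
  (t¹¹)¹ = t¹¹, (t¹¹)² = t², (t¹¹)³ = t¹³, (t¹¹)⁴ = t⁴, (t¹¹)⁵ = t¹⁵, (t¹¹)⁶ = t⁶, (t¹¹)⁷ = t¹⁷, (t¹¹)⁸ = t⁸, (t¹¹)⁹ = t¹⁹, (t¹¹)¹⁰ = t¹⁰, (t¹¹)¹¹ = t, (t¹¹)¹² = t¹², (t¹¹)¹³ = t³, (t¹¹)¹⁴ = t¹⁴, (t¹¹)¹⁵ = t⁵, (t¹¹)¹⁶ = t¹⁶, (t¹¹)¹⁷ = t⁷, (t¹¹)¹⁸ = t¹⁸, (t¹¹)¹⁹ = t⁹, (t¹¹)²⁰ = e.
The smallest positive k with (t¹¹)ᵏ = e is 20, so |⟨t¹¹⟩| = 20.

Answer: 20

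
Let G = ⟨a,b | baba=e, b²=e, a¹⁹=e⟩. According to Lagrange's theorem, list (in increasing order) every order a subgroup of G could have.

|G| = 38 = 2 · 19. By Lagrange's theorem the order of any subgroup divides 38; the divisors of 38 are 1, 2, 19, 38.

Answer: 1, 2, 19, 38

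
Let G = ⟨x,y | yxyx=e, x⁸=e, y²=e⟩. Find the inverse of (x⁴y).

The order of (x⁴y) is 2 (smallest k with (x⁴y)ᵏ = e), so (x⁴y)⁻¹ = (x⁴y)¹ = x⁴y.
Check: (x⁴y) · (x⁴y) → (x⁴y) · x⁴ = y;   y · y = e, giving e as required.

Answer: x⁴y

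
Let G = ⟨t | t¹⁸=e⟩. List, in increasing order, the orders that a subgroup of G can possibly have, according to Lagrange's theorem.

|G| = 18 = 2 · 3². By Lagrange's theorem the order of any subgroup divides 18; the divisors of 18 are 1, 2, 3, 6, 9, 18.

Answer: 1, 2, 3, 6, 9, 18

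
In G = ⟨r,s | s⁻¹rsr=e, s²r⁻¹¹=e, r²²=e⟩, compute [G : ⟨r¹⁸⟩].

First find ord(r¹⁸) by computing successive powers:
  (r¹⁸)¹ = r¹⁸, (r¹⁸)² = r¹⁴, (r¹⁸)³ = r¹⁰, (r¹⁸)⁴ = r⁶, (r¹⁸)⁵ = r², (r¹⁸)⁶ = r²⁰, (r¹⁸)⁷ = r¹⁶, (r¹⁸)⁸ = r¹², (r¹⁸)⁹ = r⁸, (r¹⁸)¹⁰ = r⁴, (r¹⁸)¹¹ = e.
So |⟨r¹⁸⟩| = ord(r¹⁸) = 11. With |G| = 44, by Lagrange [G : ⟨r¹⁸⟩] = 44/11 = 4.

Answer: 4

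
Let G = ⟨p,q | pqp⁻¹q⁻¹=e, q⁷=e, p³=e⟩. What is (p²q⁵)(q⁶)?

Compute (p²q⁵) · (q⁶) by multiplying left to right and reducing via the relations at each step:
  (p²q⁵) · q⁶ = p²q⁴

Answer: p²q⁴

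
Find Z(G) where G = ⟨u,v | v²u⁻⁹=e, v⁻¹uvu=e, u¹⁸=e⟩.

An element z ∈ Z(G) iff z commutes with every generator.
For example u⁹ is central: (u⁹)·u = u¹⁰ = u·(u⁹); (u⁹)·v = v⁻¹ = v·(u⁹).
Whereas u ∉ Z(G) since u·v = uv ≠ u⁸v⁻¹ = v·u.
Checking each of the 36 elements this way gives Z(G) = {e, u⁹}, of order 2.

Answer: {e, u⁹}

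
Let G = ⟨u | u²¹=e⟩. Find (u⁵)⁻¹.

The order of (u⁵) is 21 (smallest k with (u⁵)ᵏ = e), so (u⁵)⁻¹ = (u⁵)²⁰ = u¹⁶.
Check: (u⁵) · (u¹⁶) → (u⁵) · u¹⁶ = e, giving e as required.

Answer: u¹⁶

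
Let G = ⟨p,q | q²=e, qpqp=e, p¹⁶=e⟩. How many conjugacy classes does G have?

The conjugacy classes (representative and size) are:
  [e] (size 1), [p¹⁵] (size 2), [p²] (size 2), [p³] (size 2), [p¹²] (size 2), [p⁵] (size 2), [p⁶] (size 2), [p⁷] (size 2), [p⁸] (size 1), [p²q] (size 8), [p¹⁵q] (size 8).
Class equation: 1 + 2 + 2 + 2 + 2 + 2 + 2 + 2 + 1 + 8 + 8 = 32 = |G|. So G has 11 conjugacy classes.

Answer: 11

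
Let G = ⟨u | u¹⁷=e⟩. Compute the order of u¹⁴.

Compute successive powers until reaching e:
  (u¹⁴)¹ = u¹⁴, (u¹⁴)² = u¹¹, (u¹⁴)³ = u⁸, (u¹⁴)⁴ = u⁵, (u¹⁴)⁵ = u², (u¹⁴)⁶ = u¹⁶, (u¹⁴)⁷ = u¹³, (u¹⁴)⁸ = u¹⁰, (u¹⁴)⁹ = u⁷, (u¹⁴)¹⁰ = u⁴, (u¹⁴)¹¹ = u, (u¹⁴)¹² = u¹⁵, (u¹⁴)¹³ = u¹², (u¹⁴)¹⁴ = u⁹, (u¹⁴)¹⁵ = u⁶, (u¹⁴)¹⁶ = u³, (u¹⁴)¹⁷ = e.
The smallest positive k with (u¹⁴)ᵏ = e is 17.

Answer: 17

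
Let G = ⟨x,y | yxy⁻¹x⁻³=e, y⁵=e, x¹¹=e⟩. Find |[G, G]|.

G' = [G, G] is generated by all commutators. The generator-pair commutators are: [x, y] = x⁹.
The subgroup they normally generate is {e, x, x², x³, x⁴, x⁵, x⁶, x⁷, x⁸, x⁹, x¹⁰}, of order 11.
Check: |G/G'| = 55/11 = 5 is the order of the abelianisation.

Answer: 11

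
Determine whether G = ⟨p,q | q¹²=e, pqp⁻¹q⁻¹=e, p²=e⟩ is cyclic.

|G| = 24, but the maximum element order in G is 12 < 24. No single element generates all of G, so G is not cyclic.

Answer: No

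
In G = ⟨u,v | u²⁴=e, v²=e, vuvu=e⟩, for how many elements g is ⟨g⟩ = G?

⟨g⟩ = G would require ord(g) = |G| = 48, but the maximum element order in G is 24 < 48. So G is not cyclic and no single element generates it: the count is 0.

Answer: 0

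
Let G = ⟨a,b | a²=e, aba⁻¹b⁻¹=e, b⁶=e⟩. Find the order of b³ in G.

Compute successive powers until reaching e:
  (b³)¹ = b³, (b³)² = e.
The smallest positive k with (b³)ᵏ = e is 2.

Answer: 2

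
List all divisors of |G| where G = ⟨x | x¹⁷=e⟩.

|G| = 17 = 17. By Lagrange's theorem the order of any subgroup divides 17; the divisors of 17 are 1, 17.

Answer: 1, 17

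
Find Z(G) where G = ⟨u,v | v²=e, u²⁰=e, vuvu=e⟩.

An element z ∈ Z(G) iff z commutes with every generator.
For example u¹⁰ is central: (u¹⁰)·u = u¹¹ = u·(u¹⁰); (u¹⁰)·v = u¹⁰v = v·(u¹⁰).
Whereas u ∉ Z(G) since u·v = uv ≠ u¹⁹v = v·u.
Checking each of the 40 elements this way gives Z(G) = {e, u¹⁰}, of order 2.

Answer: {e, u¹⁰}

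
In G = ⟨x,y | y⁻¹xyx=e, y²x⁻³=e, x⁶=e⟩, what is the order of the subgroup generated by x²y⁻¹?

|⟨x²y⁻¹⟩| equals the order of x²y⁻¹. Compute successive powers until reaching e:
  (x²y⁻¹)¹ = x²y⁻¹, (x²y⁻¹)² = x³, (x²y⁻¹)³ = x²y, (x²y⁻¹)⁴ = e.
The smallest positive k with (x²y⁻¹)ᵏ = e is 4, so |⟨x²y⁻¹⟩| = 4.

Answer: 4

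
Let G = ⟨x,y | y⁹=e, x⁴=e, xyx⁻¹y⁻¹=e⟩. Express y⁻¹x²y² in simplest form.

Multiply left to right, reducing at each step:
  (y⁸) · x² = x²y⁸
  (x²y⁸) · y² = x²y

Answer: x²y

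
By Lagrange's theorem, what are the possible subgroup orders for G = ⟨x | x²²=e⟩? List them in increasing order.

|G| = 22 = 2 · 11. By Lagrange's theorem the order of any subgroup divides 22; the divisors of 22 are 1, 2, 11, 22.

Answer: 1, 2, 11, 22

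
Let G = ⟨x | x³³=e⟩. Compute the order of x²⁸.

Compute successive powers until reaching e:
  (x²⁸)¹ = x²⁸, (x²⁸)² = x²³, (x²⁸)³ = x¹⁸, (x²⁸)⁴ = x¹³, (x²⁸)⁵ = x⁸, (x²⁸)⁶ = x³, (x²⁸)⁷ = x³¹, (x²⁸)⁸ = x²⁶, (x²⁸)⁹ = x²¹, (x²⁸)¹⁰ = x¹⁶, (x²⁸)¹¹ = x¹¹, (x²⁸)¹² = x⁶, (x²⁸)¹³ = x, (x²⁸)¹⁴ = x²⁹, (x²⁸)¹⁵ = x²⁴, (x²⁸)¹⁶ = x¹⁹, (x²⁸)¹⁷ = x¹⁴, (x²⁸)¹⁸ = x⁹, (x²⁸)¹⁹ = x⁴, (x²⁸)²⁰ = x³², (x²⁸)²¹ = x²⁷, (x²⁸)²² = x²², (x²⁸)²³ = x¹⁷, (x²⁸)²⁴ = x¹², (x²⁸)²⁵ = x⁷, (x²⁸)²⁶ = x², (x²⁸)²⁷ = x³⁰, (x²⁸)²⁸ = x²⁵, (x²⁸)²⁹ = x²⁰, (x²⁸)³⁰ = x¹⁵, (x²⁸)³¹ = x¹⁰, (x²⁸)³² = x⁵, (x²⁸)³³ = e.
The smallest positive k with (x²⁸)ᵏ = e is 33.

Answer: 33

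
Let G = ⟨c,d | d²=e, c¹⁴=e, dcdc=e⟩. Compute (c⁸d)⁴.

Compute successive powers of (c⁸d), reducing at each step:
  (c⁸d)²: (c⁸d) · c⁸ = d;   d · d = e
  (c⁸d)³: e · c⁸ = c⁸;   (c⁸) · d = c⁸d
  (c⁸d)⁴: (c⁸d) · c⁸ = d;   d · d = e

Answer: e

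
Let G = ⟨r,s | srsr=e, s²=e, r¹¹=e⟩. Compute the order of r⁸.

Compute successive powers until reaching e:
  (r⁸)¹ = r⁸, (r⁸)² = r⁵, (r⁸)³ = r², (r⁸)⁴ = r¹⁰, (r⁸)⁵ = r⁷, (r⁸)⁶ = r⁴, (r⁸)⁷ = r, (r⁸)⁸ = r⁹, (r⁸)⁹ = r⁶, (r⁸)¹⁰ = r³, (r⁸)¹¹ = e.
The smallest positive k with (r⁸)ᵏ = e is 11.

Answer: 11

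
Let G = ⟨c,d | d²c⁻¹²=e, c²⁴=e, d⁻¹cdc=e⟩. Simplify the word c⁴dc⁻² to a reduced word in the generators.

Multiply left to right, reducing at each step:
  (c⁴) · d = c⁴d
  (c⁴d) · c⁻² = c⁶d

Answer: c⁶d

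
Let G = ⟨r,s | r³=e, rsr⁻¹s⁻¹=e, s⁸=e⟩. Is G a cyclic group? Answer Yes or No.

|G| = 24. The element rs has order 24 (its powers give 24 distinct elements), so ⟨rs⟩ = G and G is cyclic.

Answer: Yes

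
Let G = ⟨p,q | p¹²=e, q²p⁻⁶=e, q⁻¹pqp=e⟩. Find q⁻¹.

The order of q is 4 (smallest k with qᵏ = e), so q⁻¹ = q³ = q⁻¹.
Check: q · (q⁻¹) → q · q⁻¹ = e, giving e as required.

Answer: q⁻¹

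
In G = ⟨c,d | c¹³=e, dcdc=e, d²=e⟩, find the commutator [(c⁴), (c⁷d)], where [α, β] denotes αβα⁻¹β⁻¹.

[(c⁴), (c⁷d)] = (c⁴)·(c⁷d)·(c⁴)⁻¹·(c⁷d)⁻¹.
  (c⁴) · (c⁷d) = c¹¹d
  (c¹¹d) · (c⁹) = c²d
  (c²d) · (c⁷d) = c⁸

Answer: c⁸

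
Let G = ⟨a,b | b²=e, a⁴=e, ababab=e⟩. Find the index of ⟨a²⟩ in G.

First find ord(a²) by computing successive powers:
  (a²)¹ = a², (a²)² = e.
So |⟨a²⟩| = ord(a²) = 2. With |G| = 24, by Lagrange [G : ⟨a²⟩] = 24/2 = 12.

Answer: 12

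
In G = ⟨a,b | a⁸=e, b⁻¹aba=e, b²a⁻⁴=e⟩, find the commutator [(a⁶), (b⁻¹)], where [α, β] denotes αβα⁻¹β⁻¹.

[(a⁶), (b⁻¹)] = (a⁶)·(b⁻¹)·(a⁶)⁻¹·(b⁻¹)⁻¹.
  (a⁶) · (b⁻¹) = a²b
  (a²b) · (a²) = b
  b · b = a⁴

Answer: a⁴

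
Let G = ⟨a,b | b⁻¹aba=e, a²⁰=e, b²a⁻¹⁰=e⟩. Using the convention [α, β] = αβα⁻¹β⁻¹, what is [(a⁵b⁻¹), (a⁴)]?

[(a⁵b⁻¹), (a⁴)] = (a⁵b⁻¹)·(a⁴)·(a⁵b⁻¹)⁻¹·(a⁴)⁻¹.
  (a⁵b⁻¹) · (a⁴) = ab⁻¹
  (ab⁻¹) · (a⁵b) = a¹⁶
  (a¹⁶) · (a¹⁶) = a¹²

Answer: a¹²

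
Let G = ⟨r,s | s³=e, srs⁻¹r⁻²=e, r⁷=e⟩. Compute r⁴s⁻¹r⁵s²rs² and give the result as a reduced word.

Multiply left to right, reducing at each step:
  (r⁴) · s⁻¹ = r⁴s²
  (r⁴s²) · r⁵ = r³s²
  (r³s²) · s² = r³s
  (r³s) · r = r⁵s
  (r⁵s) · s² = r⁵

Answer: r⁵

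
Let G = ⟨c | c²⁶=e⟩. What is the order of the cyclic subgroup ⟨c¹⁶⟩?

|⟨c¹⁶⟩| equals the order of c¹⁶. Compute successive powers until reaching e:
  (c¹⁶)¹ = c¹⁶, (c¹⁶)² = c⁶, (c¹⁶)³ = c²², (c¹⁶)⁴ = c¹², (c¹⁶)⁵ = c², (c¹⁶)⁶ = c¹⁸, (c¹⁶)⁷ = c⁸, (c¹⁶)⁸ = c²⁴, (c¹⁶)⁹ = c¹⁴, (c¹⁶)¹⁰ = c⁴, (c¹⁶)¹¹ = c²⁰, (c¹⁶)¹² = c¹⁰, (c¹⁶)¹³ = e.
The smallest positive k with (c¹⁶)ᵏ = e is 13, so |⟨c¹⁶⟩| = 13.

Answer: 13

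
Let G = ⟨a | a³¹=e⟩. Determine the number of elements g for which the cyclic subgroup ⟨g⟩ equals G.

G is cyclic of order 31. An element generates G iff its order is 31, and a cyclic group of order 31 has exactly φ(31) = 30 such elements.

Answer: 30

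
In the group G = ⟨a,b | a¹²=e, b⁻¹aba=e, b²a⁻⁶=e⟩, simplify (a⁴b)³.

Compute successive powers of (a⁴b), reducing at each step:
  (a⁴b)²: (a⁴b) · a⁴ = b;   b · b = a⁶
  (a⁴b)³: (a⁶) · a⁴ = a¹⁰;   (a¹⁰) · b = a⁴b⁻¹

Answer: a⁴b⁻¹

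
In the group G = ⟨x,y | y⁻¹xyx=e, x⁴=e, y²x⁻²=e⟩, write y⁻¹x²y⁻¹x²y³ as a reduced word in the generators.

Multiply left to right, reducing at each step:
  (y⁻¹) · x² = y
  y · y⁻¹ = e
  e · x² = x²
  (x²) · y³ = y

Answer: y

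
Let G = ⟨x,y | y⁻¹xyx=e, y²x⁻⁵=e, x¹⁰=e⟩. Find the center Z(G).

An element z ∈ Z(G) iff z commutes with every generator.
For example x⁵ is central: (x⁵)·x = x⁶ = x·(x⁵); (x⁵)·y = y⁻¹ = y·(x⁵).
Whereas x ∉ Z(G) since x·y = xy ≠ x⁴y⁻¹ = y·x.
Checking each of the 20 elements this way gives Z(G) = {e, x⁵}, of order 2.

Answer: {e, x⁵}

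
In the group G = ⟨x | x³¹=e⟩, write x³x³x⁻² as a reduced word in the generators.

Multiply left to right, reducing at each step:
  (x³) · x³ = x⁶
  (x⁶) · x⁻² = x⁴

Answer: x⁴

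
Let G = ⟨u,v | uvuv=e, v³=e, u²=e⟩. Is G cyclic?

Every cyclic group is abelian. But u·v = uv while v·u = uv², so u·v ≠ v·u and G is not abelian. Hence G is not cyclic.

Answer: No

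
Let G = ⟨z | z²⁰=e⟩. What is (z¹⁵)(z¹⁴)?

Compute (z¹⁵) · (z¹⁴) by multiplying left to right and reducing via the relations at each step:
  (z¹⁵) · z¹⁴ = z⁹

Answer: z⁹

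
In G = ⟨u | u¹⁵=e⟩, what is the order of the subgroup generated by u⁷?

|⟨u⁷⟩| equals the order of u⁷. Compute successive powers until reaching e:
  (u⁷)¹ = u⁷, (u⁷)² = u¹⁴, (u⁷)³ = u⁶, (u⁷)⁴ = u¹³, (u⁷)⁵ = u⁵, (u⁷)⁶ = u¹², (u⁷)⁷ = u⁴, (u⁷)⁸ = u¹¹, (u⁷)⁹ = u³, (u⁷)¹⁰ = u¹⁰, (u⁷)¹¹ = u², (u⁷)¹² = u⁹, (u⁷)¹³ = u, (u⁷)¹⁴ = u⁸, (u⁷)¹⁵ = e.
The smallest positive k with (u⁷)ᵏ = e is 15, so |⟨u⁷⟩| = 15.

Answer: 15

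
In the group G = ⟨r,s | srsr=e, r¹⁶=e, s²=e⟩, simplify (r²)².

Compute successive powers of (r²), reducing at each step:
  (r²)²: (r²) · r² = r⁴

Answer: r⁴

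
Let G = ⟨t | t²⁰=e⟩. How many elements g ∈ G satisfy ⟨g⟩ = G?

G is cyclic of order 20. An element generates G iff its order is 20, and a cyclic group of order 20 has exactly φ(20) = 8 such elements.

Answer: 8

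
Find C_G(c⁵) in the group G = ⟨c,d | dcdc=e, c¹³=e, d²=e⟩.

⟨c⁵⟩ ⊆ C_G(c⁵) since powers of c⁵ commute with c⁵; so |C_G(c⁵)| ≥ |⟨c⁵⟩| = 13.
By orbit–stabilizer, |C_G(c⁵)| = |G| / |conj. class of c⁵| = 26 / 2 = 13.
The 13 elements commuting with c⁵ are {e, c, c², c³, c⁴, c⁵, c⁶, c⁷, c⁸, c⁹, c¹⁰, c¹¹, c¹²}.

Answer: {e, c, c², c³, c⁴, c⁵, c⁶, c⁷, c⁸, c⁹, c¹⁰, c¹¹, c¹²}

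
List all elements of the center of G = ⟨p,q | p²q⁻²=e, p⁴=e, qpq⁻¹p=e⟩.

An element z ∈ Z(G) iff z commutes with every generator.
For example p² is central: (p²)·p = p³ = p·(p²); (p²)·q = q⁻¹ = q·(p²).
Whereas p ∉ Z(G) since p·q = pq ≠ pq⁻¹ = q·p.
Checking each of the 8 elements this way gives Z(G) = {e, p²}, of order 2.

Answer: {e, p²}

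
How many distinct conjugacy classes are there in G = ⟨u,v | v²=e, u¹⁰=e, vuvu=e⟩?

The conjugacy classes (representative and size) are:
  [e] (size 1), [u] (size 2), [u²] (size 2), [u³] (size 2), [u⁴] (size 2), [u⁵] (size 1), [u²v] (size 5), [u³v] (size 5).
Class equation: 1 + 2 + 2 + 2 + 2 + 1 + 5 + 5 = 20 = |G|. So G has 8 conjugacy classes.

Answer: 8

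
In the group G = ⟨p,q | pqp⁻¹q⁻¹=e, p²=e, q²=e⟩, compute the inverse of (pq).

The order of (pq) is 2 (smallest k with (pq)ᵏ = e), so (pq)⁻¹ = (pq)¹ = pq.
Check: (pq) · (pq) → (pq) · p = q;   q · q = e, giving e as required.

Answer: pq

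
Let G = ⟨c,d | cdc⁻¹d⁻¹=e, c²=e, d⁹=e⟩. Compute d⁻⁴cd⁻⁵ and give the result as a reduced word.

Multiply left to right, reducing at each step:
  (d⁵) · c = cd⁵
  (cd⁵) · d⁻⁵ = c

Answer: c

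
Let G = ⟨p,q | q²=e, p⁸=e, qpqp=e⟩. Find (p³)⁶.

Compute successive powers of (p³), reducing at each step:
  (p³)²: (p³) · p³ = p⁶
  (p³)³: (p⁶) · p³ = p
  (p³)⁴: p · p³ = p⁴
  (p³)⁵: (p⁴) · p³ = p⁷
  (p³)⁶: (p⁷) · p³ = p²

Answer: p²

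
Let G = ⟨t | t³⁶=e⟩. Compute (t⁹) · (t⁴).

Compute (t⁹) · (t⁴) by multiplying left to right and reducing via the relations at each step:
  (t⁹) · t⁴ = t¹³

Answer: t¹³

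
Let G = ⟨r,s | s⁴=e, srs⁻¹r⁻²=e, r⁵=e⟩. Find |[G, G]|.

G' = [G, G] is generated by all commutators. The generator-pair commutators are: [r, s] = r⁴.
The subgroup they normally generate is {e, r, r², r³, r⁴}, of order 5.
Check: |G/G'| = 20/5 = 4 is the order of the abelianisation.

Answer: 5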